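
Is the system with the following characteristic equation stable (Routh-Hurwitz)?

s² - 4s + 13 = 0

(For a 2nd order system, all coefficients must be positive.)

Coefficients: 1, -4, 13. b=-4 not positive, so system is unstable.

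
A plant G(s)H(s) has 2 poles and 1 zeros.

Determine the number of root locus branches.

Root locus has n branches where n = number of poles = 2.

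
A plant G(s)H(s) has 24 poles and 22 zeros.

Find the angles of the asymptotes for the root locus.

n - m = 24 - 22 = 2. Angles: θk = (2k + 1)·180°/2 = 90°, 270°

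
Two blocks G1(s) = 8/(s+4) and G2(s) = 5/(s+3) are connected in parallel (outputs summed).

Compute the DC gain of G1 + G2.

Parallel: G_eq = G1 + G2. DC gain = G1(0) + G2(0) = 8/4 + 5/3 = 2 + 1.6667 = 3.6667.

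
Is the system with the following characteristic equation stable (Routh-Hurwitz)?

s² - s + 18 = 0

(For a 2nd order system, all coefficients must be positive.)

Coefficients: 1, -1, 18. b=-1 not positive, so system is unstable.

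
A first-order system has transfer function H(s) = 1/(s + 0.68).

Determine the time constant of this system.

For H(s) = 1/(s + 1/τ), the pole is at -1/τ = -0.68, so τ = 1/0.68 = 1.4706 s.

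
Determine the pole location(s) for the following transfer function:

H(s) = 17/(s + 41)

Pole is where denominator = 0: s + 41 = 0, so s = -41.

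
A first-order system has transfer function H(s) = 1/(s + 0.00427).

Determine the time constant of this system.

For H(s) = 1/(s + 1/τ), the pole is at -1/τ = -0.00427, so τ = 1/0.00427 = 234.2 s.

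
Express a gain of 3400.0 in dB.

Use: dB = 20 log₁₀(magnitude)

dB = 20 log₁₀(3400.0) = 70.6 dB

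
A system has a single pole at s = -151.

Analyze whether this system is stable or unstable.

Pole at s = -151 is in the left half-plane. Stable.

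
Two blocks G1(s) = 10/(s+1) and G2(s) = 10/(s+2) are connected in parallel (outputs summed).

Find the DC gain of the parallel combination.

Parallel: G_eq = G1 + G2. DC gain = G1(0) + G2(0) = 10/1 + 10/2 = 10 + 5 = 15.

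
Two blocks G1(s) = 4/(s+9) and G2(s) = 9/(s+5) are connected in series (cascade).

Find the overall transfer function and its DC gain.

Series: multiply transfer functions. G_eq = 4/(s+9) × 9/(s+5) = 36/((s+9)(s+5)). DC gain = 36/(9×5) = 0.8.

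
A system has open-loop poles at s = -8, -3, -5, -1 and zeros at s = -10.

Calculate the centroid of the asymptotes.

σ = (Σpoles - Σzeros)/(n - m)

σ = (Σpoles - Σzeros)/(n - m) = (-17 - (-10))/(4 - 1) = -7/3 = -2.33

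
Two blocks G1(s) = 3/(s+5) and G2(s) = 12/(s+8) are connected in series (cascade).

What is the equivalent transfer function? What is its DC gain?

Series: multiply transfer functions. G_eq = 3/(s+5) × 12/(s+8) = 36/((s+5)(s+8)). DC gain = 36/(5×8) = 0.9.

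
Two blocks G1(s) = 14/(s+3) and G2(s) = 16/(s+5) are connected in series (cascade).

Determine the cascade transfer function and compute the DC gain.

Series: multiply transfer functions. G_eq = 14/(s+3) × 16/(s+5) = 224/((s+3)(s+5)). DC gain = 224/(3×5) = 14.9333.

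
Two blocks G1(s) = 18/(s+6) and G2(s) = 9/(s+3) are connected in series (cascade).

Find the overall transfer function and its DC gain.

Series: multiply transfer functions. G_eq = 18/(s+6) × 9/(s+3) = 162/((s+6)(s+3)). DC gain = 162/(6×3) = 9.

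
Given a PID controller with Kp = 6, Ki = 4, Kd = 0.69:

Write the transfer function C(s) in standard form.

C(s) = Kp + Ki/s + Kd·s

Substituting values: C(s) = 6 + 4/s + 0.69s = (0.69s² + 6s + 4)/s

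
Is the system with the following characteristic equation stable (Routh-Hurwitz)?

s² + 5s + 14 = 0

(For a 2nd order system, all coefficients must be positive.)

Coefficients: 1, 5, 14. All positive, so system is stable.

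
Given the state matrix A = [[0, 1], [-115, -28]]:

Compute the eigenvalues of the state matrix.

det(A - λI) = λ² - (-28)λ + 115 = (λ - (-23))(λ - (-5)). Eigenvalues: -23, -5.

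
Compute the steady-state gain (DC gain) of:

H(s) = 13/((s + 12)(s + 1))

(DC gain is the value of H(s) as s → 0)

DC gain = H(0) = 13/(12 × 1) = 13/12 = 1.0833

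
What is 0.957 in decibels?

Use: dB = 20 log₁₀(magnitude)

dB = 20 log₁₀(0.957) = -0.4 dB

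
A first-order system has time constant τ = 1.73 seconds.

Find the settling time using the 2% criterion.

For first-order system, 2% settling time ≈ 4τ = 4 × 1.73 = 6.92 s.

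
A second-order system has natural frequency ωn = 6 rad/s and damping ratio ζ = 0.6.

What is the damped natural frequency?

ωd = ωn√(1 - ζ²) = 6√(1 - 0.6²) = 4.8 rad/s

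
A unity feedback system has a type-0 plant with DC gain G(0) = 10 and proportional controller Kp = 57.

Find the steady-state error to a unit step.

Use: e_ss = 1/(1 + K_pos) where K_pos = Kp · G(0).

K_pos = Kp · G(0) = 57 × 10 = 570. e_ss = 1/(1 + 570) = 0.0018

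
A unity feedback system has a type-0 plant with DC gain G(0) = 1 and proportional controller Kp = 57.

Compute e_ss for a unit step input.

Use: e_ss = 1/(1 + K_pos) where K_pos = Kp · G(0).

K_pos = Kp · G(0) = 57 × 1 = 57. e_ss = 1/(1 + 57) = 0.0172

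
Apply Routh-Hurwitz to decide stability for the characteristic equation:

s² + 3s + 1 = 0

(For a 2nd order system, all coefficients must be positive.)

Coefficients: 1, 3, 1. All positive, so system is stable.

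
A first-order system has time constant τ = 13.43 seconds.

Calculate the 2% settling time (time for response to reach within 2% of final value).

For first-order system, 2% settling time ≈ 4τ = 4 × 13.43 = 53.72 s.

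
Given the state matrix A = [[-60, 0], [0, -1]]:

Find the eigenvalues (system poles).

For diagonal matrix, eigenvalues are diagonal entries: λ₁ = -60, λ₂ = -1.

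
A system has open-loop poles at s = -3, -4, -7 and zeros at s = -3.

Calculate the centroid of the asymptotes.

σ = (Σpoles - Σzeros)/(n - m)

σ = (Σpoles - Σzeros)/(n - m) = (-14 - (-3))/(3 - 1) = -11/2 = -5.5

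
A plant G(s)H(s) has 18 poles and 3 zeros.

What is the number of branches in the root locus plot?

Root locus has n branches where n = number of poles = 18.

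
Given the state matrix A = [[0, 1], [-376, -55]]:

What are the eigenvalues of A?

det(A - λI) = λ² - (-55)λ + 376 = (λ - (-8))(λ - (-47)). Eigenvalues: -8, -47.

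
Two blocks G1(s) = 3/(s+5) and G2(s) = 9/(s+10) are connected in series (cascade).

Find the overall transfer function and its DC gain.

Series: multiply transfer functions. G_eq = 3/(s+5) × 9/(s+10) = 27/((s+5)(s+10)). DC gain = 27/(5×10) = 0.54.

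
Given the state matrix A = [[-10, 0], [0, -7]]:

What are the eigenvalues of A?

For diagonal matrix, eigenvalues are diagonal entries: λ₁ = -10, λ₂ = -7.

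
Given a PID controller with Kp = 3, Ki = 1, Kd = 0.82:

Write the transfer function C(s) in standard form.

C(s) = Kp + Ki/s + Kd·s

Substituting values: C(s) = 3 + 1/s + 0.82s = (0.82s² + 3s + 1)/s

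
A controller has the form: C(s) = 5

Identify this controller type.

This is a Proportional (P) controller.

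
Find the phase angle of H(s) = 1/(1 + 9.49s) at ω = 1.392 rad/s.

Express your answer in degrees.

Phase = -arctan(ωτ) = -arctan(1.392 × 9.49) = -85.7°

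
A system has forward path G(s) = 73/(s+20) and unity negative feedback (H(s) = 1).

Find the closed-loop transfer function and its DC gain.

T(s) = G/(1+GH) = [73/(s+20)] / [1 + 73/(s+20)] = 73/(s+20+73) = 73/(s+93). DC gain = 73/93 = 0.7849.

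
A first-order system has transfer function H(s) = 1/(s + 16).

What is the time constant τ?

For H(s) = 1/(s + 1/τ), the pole is at -1/τ = -16, so τ = 1/16 = 0.0625 s.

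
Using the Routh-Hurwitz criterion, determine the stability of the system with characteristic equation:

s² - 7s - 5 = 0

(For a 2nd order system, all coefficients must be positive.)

Coefficients: 1, -7, -5. b=-7, c=-5 not positive, so system is unstable.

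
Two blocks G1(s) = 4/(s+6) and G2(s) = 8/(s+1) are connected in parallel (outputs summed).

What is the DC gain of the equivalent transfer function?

Parallel: G_eq = G1 + G2. DC gain = G1(0) + G2(0) = 4/6 + 8/1 = 0.6667 + 8 = 8.6667.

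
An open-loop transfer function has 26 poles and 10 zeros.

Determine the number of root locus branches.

Root locus has n branches where n = number of poles = 26.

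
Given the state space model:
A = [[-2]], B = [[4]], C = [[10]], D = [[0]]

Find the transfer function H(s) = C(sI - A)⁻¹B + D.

(sI - A)⁻¹ = 1/(s + 2). H(s) = 10 × 4/(s + 2) + 0 = 40/(s + 2).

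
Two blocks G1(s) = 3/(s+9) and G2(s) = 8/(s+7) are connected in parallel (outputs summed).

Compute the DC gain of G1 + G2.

Parallel: G_eq = G1 + G2. DC gain = G1(0) + G2(0) = 3/9 + 8/7 = 0.3333 + 1.1429 = 1.4762.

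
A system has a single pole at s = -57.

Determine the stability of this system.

Pole at s = -57 is in the left half-plane. Stable.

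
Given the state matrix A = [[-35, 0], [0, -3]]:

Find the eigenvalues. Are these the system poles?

For diagonal matrix, eigenvalues are diagonal entries: λ₁ = -35, λ₂ = -3. Eigenvalues of A = system poles.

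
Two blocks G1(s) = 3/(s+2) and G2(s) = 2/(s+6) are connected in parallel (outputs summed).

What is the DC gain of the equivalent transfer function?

Parallel: G_eq = G1 + G2. DC gain = G1(0) + G2(0) = 3/2 + 2/6 = 1.5 + 0.3333 = 1.8333.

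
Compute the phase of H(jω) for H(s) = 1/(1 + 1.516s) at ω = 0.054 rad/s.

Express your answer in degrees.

Phase = -arctan(ωτ) = -arctan(0.054 × 1.516) = -4.7°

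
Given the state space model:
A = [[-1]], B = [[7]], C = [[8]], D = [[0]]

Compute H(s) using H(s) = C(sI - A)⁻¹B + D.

(sI - A)⁻¹ = 1/(s + 1). H(s) = 8 × 7/(s + 1) + 0 = 56/(s + 1).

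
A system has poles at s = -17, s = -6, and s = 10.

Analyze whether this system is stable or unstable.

Pole(s) at s = 10 are not in the left half-plane. System is unstable.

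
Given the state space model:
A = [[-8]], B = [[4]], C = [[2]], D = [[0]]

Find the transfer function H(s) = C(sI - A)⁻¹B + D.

(sI - A)⁻¹ = 1/(s + 8). H(s) = 2 × 4/(s + 8) + 0 = 8/(s + 8).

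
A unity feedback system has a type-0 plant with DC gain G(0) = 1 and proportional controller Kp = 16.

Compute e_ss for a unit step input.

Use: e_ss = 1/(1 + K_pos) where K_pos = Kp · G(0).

K_pos = Kp · G(0) = 16 × 1 = 16. e_ss = 1/(1 + 16) = 0.0588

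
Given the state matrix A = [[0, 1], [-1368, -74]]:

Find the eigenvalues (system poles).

det(A - λI) = λ² - (-74)λ + 1368 = (λ - (-38))(λ - (-36)). Eigenvalues: -38, -36.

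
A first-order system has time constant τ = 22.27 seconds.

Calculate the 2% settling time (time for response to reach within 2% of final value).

For first-order system, 2% settling time ≈ 4τ = 4 × 22.27 = 89.08 s.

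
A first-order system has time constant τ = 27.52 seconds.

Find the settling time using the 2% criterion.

For first-order system, 2% settling time ≈ 4τ = 4 × 27.52 = 110.08 s.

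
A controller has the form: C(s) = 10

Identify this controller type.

This is a Proportional (P) controller.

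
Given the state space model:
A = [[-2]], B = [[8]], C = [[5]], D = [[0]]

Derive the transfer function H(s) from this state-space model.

(sI - A)⁻¹ = 1/(s + 2). H(s) = 5 × 8/(s + 2) + 0 = 40/(s + 2).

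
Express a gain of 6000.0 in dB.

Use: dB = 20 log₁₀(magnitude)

dB = 20 log₁₀(6000.0) = 75.6 dB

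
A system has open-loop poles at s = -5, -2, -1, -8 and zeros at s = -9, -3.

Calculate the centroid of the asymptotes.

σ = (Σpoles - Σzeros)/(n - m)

σ = (Σpoles - Σzeros)/(n - m) = (-16 - (-12))/(4 - 2) = -4/2 = -2.0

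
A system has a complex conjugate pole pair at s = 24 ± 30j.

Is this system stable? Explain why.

Real part of poles is 24 (> 0, right half-plane). Unstable.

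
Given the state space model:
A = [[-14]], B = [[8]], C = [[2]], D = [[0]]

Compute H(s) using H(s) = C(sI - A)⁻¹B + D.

(sI - A)⁻¹ = 1/(s + 14). H(s) = 2 × 8/(s + 14) + 0 = 16/(s + 14).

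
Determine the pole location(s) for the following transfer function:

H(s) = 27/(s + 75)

Pole is where denominator = 0: s + 75 = 0, so s = -75.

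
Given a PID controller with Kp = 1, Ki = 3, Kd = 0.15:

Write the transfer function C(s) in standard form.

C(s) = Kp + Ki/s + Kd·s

Substituting values: C(s) = 1 + 3/s + 0.15s = (0.15s² + s + 3)/s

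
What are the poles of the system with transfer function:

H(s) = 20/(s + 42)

Pole is where denominator = 0: s + 42 = 0, so s = -42.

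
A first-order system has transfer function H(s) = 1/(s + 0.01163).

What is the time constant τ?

For H(s) = 1/(s + 1/τ), the pole is at -1/τ = -0.01163, so τ = 1/0.01163 = 85.98 s.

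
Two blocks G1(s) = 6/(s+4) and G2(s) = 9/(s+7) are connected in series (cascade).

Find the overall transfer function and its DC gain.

Series: multiply transfer functions. G_eq = 6/(s+4) × 9/(s+7) = 54/((s+4)(s+7)). DC gain = 54/(4×7) = 1.9286.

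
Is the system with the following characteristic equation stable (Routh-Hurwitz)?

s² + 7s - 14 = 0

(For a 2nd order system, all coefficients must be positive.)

Coefficients: 1, 7, -14. c=-14 not positive, so system is unstable.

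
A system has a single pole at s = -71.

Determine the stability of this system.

Pole at s = -71 is in the left half-plane. Stable.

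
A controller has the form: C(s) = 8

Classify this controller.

This is a Proportional (P) controller.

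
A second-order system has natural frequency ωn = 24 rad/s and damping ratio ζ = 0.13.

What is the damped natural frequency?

ωd = ωn√(1 - ζ²) = 24√(1 - 0.13²) = 23.8 rad/s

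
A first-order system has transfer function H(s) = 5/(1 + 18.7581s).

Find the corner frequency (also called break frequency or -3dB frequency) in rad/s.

Corner frequency = 1/τ = 1/18.7581 = 0.053 rad/s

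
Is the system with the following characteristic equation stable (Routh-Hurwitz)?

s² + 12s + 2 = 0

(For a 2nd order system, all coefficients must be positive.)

Coefficients: 1, 12, 2. All positive, so system is stable.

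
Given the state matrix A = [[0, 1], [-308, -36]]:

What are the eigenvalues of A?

det(A - λI) = λ² - (-36)λ + 308 = (λ - (-14))(λ - (-22)). Eigenvalues: -14, -22.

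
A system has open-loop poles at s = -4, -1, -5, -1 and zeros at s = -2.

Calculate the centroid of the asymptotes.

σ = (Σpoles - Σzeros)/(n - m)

σ = (Σpoles - Σzeros)/(n - m) = (-11 - (-2))/(4 - 1) = -9/3 = -3.0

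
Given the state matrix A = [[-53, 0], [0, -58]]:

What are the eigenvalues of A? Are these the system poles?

For diagonal matrix, eigenvalues are diagonal entries: λ₁ = -53, λ₂ = -58. Eigenvalues of A = system poles.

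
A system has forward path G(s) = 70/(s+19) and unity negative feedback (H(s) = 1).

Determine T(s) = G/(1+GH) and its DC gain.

T(s) = G/(1+GH) = [70/(s+19)] / [1 + 70/(s+19)] = 70/(s+19+70) = 70/(s+89). DC gain = 70/89 = 0.7865.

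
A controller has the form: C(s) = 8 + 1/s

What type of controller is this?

This is a Proportional-Integral (PI) controller.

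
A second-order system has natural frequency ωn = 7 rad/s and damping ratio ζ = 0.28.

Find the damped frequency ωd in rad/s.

ωd = ωn√(1 - ζ²) = 7√(1 - 0.28²) = 6.72 rad/s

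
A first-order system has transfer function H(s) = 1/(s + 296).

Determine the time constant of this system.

For H(s) = 1/(s + 1/τ), the pole is at -1/τ = -296, so τ = 1/296 = 0.0034 s.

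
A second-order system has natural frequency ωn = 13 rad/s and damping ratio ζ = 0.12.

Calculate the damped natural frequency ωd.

ωd = ωn√(1 - ζ²) = 13√(1 - 0.12²) = 12.91 rad/s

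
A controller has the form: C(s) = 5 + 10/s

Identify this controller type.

This is a Proportional-Integral (PI) controller.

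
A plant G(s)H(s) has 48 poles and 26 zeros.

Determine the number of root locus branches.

Root locus has n branches where n = number of poles = 48.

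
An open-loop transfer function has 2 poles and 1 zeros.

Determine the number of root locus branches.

Root locus has n branches where n = number of poles = 2.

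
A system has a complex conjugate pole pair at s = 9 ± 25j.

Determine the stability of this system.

Real part of poles is 9 (> 0, right half-plane). Unstable.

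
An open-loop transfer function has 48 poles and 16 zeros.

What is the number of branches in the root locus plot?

Root locus has n branches where n = number of poles = 48.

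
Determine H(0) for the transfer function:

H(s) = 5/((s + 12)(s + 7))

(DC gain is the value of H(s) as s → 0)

DC gain = H(0) = 5/(12 × 7) = 5/84 = 0.0595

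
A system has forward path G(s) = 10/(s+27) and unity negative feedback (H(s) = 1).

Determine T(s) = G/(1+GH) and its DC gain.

T(s) = G/(1+GH) = [10/(s+27)] / [1 + 10/(s+27)] = 10/(s+27+10) = 10/(s+37). DC gain = 10/37 = 0.2703.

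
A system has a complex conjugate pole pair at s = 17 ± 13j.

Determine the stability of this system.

Real part of poles is 17 (> 0, right half-plane). Unstable.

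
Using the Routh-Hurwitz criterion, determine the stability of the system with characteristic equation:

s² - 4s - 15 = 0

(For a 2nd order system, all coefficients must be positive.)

Coefficients: 1, -4, -15. b=-4, c=-15 not positive, so system is unstable.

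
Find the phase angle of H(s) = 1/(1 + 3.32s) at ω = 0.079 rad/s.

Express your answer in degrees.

Phase = -arctan(ωτ) = -arctan(0.079 × 3.32) = -14.7°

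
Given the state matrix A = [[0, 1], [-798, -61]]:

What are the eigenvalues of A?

det(A - λI) = λ² - (-61)λ + 798 = (λ - (-19))(λ - (-42)). Eigenvalues: -19, -42.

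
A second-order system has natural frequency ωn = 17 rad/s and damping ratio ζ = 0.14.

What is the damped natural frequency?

ωd = ωn√(1 - ζ²) = 17√(1 - 0.14²) = 16.83 rad/s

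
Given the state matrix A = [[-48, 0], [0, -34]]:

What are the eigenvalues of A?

For diagonal matrix, eigenvalues are diagonal entries: λ₁ = -48, λ₂ = -34.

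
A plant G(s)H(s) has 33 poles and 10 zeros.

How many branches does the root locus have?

Root locus has n branches where n = number of poles = 33.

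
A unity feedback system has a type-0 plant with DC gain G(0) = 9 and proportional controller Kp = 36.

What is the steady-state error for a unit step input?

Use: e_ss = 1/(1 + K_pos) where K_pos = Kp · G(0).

K_pos = Kp · G(0) = 36 × 9 = 324. e_ss = 1/(1 + 324) = 0.0031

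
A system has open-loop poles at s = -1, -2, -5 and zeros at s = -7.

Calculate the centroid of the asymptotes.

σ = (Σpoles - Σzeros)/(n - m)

σ = (Σpoles - Σzeros)/(n - m) = (-8 - (-7))/(3 - 1) = -1/2 = -0.5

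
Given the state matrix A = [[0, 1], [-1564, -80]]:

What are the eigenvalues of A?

det(A - λI) = λ² - (-80)λ + 1564 = (λ - (-34))(λ - (-46)). Eigenvalues: -34, -46.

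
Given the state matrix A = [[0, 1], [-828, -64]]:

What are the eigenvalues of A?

det(A - λI) = λ² - (-64)λ + 828 = (λ - (-46))(λ - (-18)). Eigenvalues: -46, -18.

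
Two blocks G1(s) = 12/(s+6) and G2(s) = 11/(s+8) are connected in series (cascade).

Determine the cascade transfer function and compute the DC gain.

Series: multiply transfer functions. G_eq = 12/(s+6) × 11/(s+8) = 132/((s+6)(s+8)). DC gain = 132/(6×8) = 2.75.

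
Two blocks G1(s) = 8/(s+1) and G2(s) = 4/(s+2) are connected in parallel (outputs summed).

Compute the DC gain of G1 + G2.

Parallel: G_eq = G1 + G2. DC gain = G1(0) + G2(0) = 8/1 + 4/2 = 8 + 2 = 10.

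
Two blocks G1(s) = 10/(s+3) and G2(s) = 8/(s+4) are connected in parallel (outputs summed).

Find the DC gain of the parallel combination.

Parallel: G_eq = G1 + G2. DC gain = G1(0) + G2(0) = 10/3 + 8/4 = 3.3333 + 2 = 5.3333.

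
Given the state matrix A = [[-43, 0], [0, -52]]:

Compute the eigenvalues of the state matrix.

For diagonal matrix, eigenvalues are diagonal entries: λ₁ = -43, λ₂ = -52.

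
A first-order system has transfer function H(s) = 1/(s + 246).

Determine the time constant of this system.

For H(s) = 1/(s + 1/τ), the pole is at -1/τ = -246, so τ = 1/246 = 0.0041 s.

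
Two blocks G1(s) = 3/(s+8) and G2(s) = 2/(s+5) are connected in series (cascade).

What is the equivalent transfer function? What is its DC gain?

Series: multiply transfer functions. G_eq = 3/(s+8) × 2/(s+5) = 6/((s+8)(s+5)). DC gain = 6/(8×5) = 0.15.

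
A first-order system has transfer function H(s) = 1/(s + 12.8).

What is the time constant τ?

For H(s) = 1/(s + 1/τ), the pole is at -1/τ = -12.8, so τ = 1/12.8 = 0.078125 s.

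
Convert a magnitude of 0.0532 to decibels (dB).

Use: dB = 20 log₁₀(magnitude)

dB = 20 log₁₀(0.0532) = -25.5 dB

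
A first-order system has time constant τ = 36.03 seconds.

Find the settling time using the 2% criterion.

For first-order system, 2% settling time ≈ 4τ = 4 × 36.03 = 144.12 s.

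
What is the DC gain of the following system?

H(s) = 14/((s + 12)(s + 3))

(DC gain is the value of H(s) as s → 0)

DC gain = H(0) = 14/(12 × 3) = 14/36 = 0.3889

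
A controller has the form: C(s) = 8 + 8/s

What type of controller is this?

This is a Proportional-Integral (PI) controller.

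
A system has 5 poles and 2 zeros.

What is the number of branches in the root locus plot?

Root locus has n branches where n = number of poles = 5.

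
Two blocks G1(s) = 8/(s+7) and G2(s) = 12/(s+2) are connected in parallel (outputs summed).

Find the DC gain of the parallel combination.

Parallel: G_eq = G1 + G2. DC gain = G1(0) + G2(0) = 8/7 + 12/2 = 1.1429 + 6 = 7.1429.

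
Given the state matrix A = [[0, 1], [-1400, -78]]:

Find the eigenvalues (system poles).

det(A - λI) = λ² - (-78)λ + 1400 = (λ - (-50))(λ - (-28)). Eigenvalues: -50, -28.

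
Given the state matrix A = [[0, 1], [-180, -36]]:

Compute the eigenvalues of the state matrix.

det(A - λI) = λ² - (-36)λ + 180 = (λ - (-30))(λ - (-6)). Eigenvalues: -30, -6.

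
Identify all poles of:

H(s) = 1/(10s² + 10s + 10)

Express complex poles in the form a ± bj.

Discriminant = 10² - 4×10×10 = 100 - 400 = -300 < 0, so the poles are a complex conjugate pair s = (-10 ± j√300)/(2×10). Real part = -10/(2×10) = -10/20 = -0.5; imaginary part = ±√300/(2×10) ≈ 0.8660. Poles: s = -0.5 ± 0.8660j.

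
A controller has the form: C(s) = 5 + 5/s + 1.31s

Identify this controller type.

This is a Proportional-Integral-Derivative (PID) controller.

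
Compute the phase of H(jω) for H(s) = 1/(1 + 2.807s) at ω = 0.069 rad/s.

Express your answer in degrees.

Phase = -arctan(ωτ) = -arctan(0.069 × 2.807) = -11.0°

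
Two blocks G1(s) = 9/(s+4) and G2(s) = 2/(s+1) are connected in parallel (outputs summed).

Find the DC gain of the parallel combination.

Parallel: G_eq = G1 + G2. DC gain = G1(0) + G2(0) = 9/4 + 2/1 = 2.25 + 2 = 4.25.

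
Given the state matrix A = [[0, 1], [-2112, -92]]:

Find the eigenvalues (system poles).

det(A - λI) = λ² - (-92)λ + 2112 = (λ - (-48))(λ - (-44)). Eigenvalues: -48, -44.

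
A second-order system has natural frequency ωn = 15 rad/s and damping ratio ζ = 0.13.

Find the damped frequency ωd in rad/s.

ωd = ωn√(1 - ζ²) = 15√(1 - 0.13²) = 14.87 rad/s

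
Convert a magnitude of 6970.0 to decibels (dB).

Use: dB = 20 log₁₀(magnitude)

dB = 20 log₁₀(6970.0) = 76.9 dB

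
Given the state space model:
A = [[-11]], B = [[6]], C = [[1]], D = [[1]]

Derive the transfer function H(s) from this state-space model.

(sI - A)⁻¹ = 1/(s + 11). H(s) = 1×6/(s + 11) + 1 = (s + 17)/(s + 11).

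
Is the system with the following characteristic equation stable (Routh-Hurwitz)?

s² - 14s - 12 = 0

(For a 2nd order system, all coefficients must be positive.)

Coefficients: 1, -14, -12. b=-14, c=-12 not positive, so system is unstable.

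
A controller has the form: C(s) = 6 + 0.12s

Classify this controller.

This is a Proportional-Derivative (PD) controller.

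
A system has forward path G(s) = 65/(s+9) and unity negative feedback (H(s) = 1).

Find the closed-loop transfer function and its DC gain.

T(s) = G/(1+GH) = [65/(s+9)] / [1 + 65/(s+9)] = 65/(s+9+65) = 65/(s+74). DC gain = 65/74 = 0.8784.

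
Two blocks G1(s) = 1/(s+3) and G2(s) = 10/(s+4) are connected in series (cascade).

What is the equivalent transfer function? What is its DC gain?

Series: multiply transfer functions. G_eq = 1/(s+3) × 10/(s+4) = 10/((s+3)(s+4)). DC gain = 10/(3×4) = 0.8333.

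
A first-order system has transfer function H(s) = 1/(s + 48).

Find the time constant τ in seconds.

For H(s) = 1/(s + 1/τ), the pole is at -1/τ = -48, so τ = 1/48 = 0.0208 s.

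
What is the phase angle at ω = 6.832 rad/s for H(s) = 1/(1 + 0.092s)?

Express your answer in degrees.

Phase = -arctan(ωτ) = -arctan(6.832 × 0.092) = -32.2°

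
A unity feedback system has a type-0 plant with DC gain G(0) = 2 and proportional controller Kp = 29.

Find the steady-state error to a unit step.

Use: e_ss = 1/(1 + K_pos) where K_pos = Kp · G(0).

K_pos = Kp · G(0) = 29 × 2 = 58. e_ss = 1/(1 + 58) = 0.0169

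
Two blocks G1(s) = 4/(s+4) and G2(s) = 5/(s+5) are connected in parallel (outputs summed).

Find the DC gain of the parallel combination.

Parallel: G_eq = G1 + G2. DC gain = G1(0) + G2(0) = 4/4 + 5/5 = 1 + 1 = 2.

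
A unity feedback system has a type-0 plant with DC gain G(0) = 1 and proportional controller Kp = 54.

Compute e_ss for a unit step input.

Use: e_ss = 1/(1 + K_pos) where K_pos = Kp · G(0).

K_pos = Kp · G(0) = 54 × 1 = 54. e_ss = 1/(1 + 54) = 0.0182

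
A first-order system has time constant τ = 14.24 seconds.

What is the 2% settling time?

For first-order system, 2% settling time ≈ 4τ = 4 × 14.24 = 56.96 s.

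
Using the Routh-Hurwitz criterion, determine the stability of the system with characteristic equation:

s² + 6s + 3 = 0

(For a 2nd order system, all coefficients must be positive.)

Coefficients: 1, 6, 3. All positive, so system is stable.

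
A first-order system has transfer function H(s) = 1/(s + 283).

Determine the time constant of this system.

For H(s) = 1/(s + 1/τ), the pole is at -1/τ = -283, so τ = 1/283 = 0.0035 s.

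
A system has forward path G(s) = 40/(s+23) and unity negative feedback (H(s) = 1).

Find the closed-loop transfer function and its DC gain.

T(s) = G/(1+GH) = [40/(s+23)] / [1 + 40/(s+23)] = 40/(s+23+40) = 40/(s+63). DC gain = 40/63 = 0.6349.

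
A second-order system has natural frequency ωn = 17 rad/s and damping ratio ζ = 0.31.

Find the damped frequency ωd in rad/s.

ωd = ωn√(1 - ζ²) = 17√(1 - 0.31²) = 16.16 rad/s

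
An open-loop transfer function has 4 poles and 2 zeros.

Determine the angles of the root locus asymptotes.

n - m = 4 - 2 = 2. Angles: θk = (2k + 1)·180°/2 = 90°, 270°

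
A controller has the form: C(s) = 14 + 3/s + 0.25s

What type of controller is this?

This is a Proportional-Integral-Derivative (PID) controller.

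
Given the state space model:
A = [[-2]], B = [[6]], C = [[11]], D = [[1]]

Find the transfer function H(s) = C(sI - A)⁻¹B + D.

(sI - A)⁻¹ = 1/(s + 2). H(s) = 11×6/(s + 2) + 1 = (s + 68)/(s + 2).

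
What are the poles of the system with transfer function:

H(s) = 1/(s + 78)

Pole is where denominator = 0: s + 78 = 0, so s = -78.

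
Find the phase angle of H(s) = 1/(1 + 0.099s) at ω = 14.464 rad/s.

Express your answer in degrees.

Phase = -arctan(ωτ) = -arctan(14.464 × 0.099) = -55.1°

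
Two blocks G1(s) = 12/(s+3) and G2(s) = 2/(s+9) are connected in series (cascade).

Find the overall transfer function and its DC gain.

Series: multiply transfer functions. G_eq = 12/(s+3) × 2/(s+9) = 24/((s+3)(s+9)). DC gain = 24/(3×9) = 0.8889.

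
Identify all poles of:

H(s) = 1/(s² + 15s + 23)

Discriminant = 15² - 4×1×23 = 225 - 92 = 133 > 0, so two distinct real poles. Using quadratic formula: s = (-15 ± √133)/(2×1) = (-15 ± √133)/2, with √133 ≈ 11.5326. s₁ ≈ -1.7337, s₂ ≈ -13.2663. Poles: s₁ = -1.7337, s₂ = -13.2663.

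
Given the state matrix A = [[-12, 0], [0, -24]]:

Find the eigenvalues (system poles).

For diagonal matrix, eigenvalues are diagonal entries: λ₁ = -12, λ₂ = -24.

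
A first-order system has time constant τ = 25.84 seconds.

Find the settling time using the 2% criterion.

For first-order system, 2% settling time ≈ 4τ = 4 × 25.84 = 103.36 s.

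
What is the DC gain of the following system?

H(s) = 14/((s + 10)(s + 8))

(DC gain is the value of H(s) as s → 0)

DC gain = H(0) = 14/(10 × 8) = 14/80 = 0.175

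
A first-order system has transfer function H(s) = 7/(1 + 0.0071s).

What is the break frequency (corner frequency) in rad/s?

Corner frequency = 1/τ = 1/0.0071 = 140.845 rad/s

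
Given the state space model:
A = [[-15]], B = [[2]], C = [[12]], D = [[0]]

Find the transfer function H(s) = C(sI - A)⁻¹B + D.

(sI - A)⁻¹ = 1/(s + 15). H(s) = 12 × 2/(s + 15) + 0 = 24/(s + 15).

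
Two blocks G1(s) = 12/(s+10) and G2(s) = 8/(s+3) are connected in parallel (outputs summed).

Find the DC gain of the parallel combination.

Parallel: G_eq = G1 + G2. DC gain = G1(0) + G2(0) = 12/10 + 8/3 = 1.2 + 2.6667 = 3.8667.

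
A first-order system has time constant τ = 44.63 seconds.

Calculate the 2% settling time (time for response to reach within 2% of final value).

For first-order system, 2% settling time ≈ 4τ = 4 × 44.63 = 178.52 s.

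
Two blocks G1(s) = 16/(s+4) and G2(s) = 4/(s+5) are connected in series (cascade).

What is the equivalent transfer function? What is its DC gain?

Series: multiply transfer functions. G_eq = 16/(s+4) × 4/(s+5) = 64/((s+4)(s+5)). DC gain = 64/(4×5) = 3.2.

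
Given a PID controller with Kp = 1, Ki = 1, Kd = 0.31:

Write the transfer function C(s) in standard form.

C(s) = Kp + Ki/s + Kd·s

Substituting values: C(s) = 1 + 1/s + 0.31s = (0.31s² + s + 1)/s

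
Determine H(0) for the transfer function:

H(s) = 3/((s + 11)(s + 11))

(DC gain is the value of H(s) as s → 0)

DC gain = H(0) = 3/(11 × 11) = 3/121 = 0.0248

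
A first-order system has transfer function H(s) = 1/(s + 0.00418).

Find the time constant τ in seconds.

For H(s) = 1/(s + 1/τ), the pole is at -1/τ = -0.00418, so τ = 1/0.00418 = 239.2 s.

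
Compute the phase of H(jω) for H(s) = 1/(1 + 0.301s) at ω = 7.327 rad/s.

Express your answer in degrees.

Phase = -arctan(ωτ) = -arctan(7.327 × 0.301) = -65.6°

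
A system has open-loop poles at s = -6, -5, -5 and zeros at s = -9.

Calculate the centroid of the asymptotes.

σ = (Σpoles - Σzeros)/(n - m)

σ = (Σpoles - Σzeros)/(n - m) = (-16 - (-9))/(3 - 1) = -7/2 = -3.5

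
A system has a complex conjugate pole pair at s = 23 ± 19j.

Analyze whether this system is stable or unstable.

Real part of poles is 23 (> 0, right half-plane). Unstable.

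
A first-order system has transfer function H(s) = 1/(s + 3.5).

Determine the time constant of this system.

For H(s) = 1/(s + 1/τ), the pole is at -1/τ = -3.5, so τ = 1/3.5 = 0.2857 s.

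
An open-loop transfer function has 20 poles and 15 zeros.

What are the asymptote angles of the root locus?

n - m = 20 - 15 = 5. Angles: θk = (2k + 1)·180°/5 = 36°, 108°, 180°, 252°, 324°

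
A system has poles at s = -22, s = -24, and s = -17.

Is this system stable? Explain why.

All poles are in the left half-plane. System is stable.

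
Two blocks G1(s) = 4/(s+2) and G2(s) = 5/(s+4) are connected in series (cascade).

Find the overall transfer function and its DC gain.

Series: multiply transfer functions. G_eq = 4/(s+2) × 5/(s+4) = 20/((s+2)(s+4)). DC gain = 20/(2×4) = 2.5.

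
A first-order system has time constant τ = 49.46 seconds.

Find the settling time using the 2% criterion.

For first-order system, 2% settling time ≈ 4τ = 4 × 49.46 = 197.84 s.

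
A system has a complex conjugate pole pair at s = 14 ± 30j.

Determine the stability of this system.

Real part of poles is 14 (> 0, right half-plane). Unstable.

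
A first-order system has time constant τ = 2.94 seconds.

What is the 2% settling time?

For first-order system, 2% settling time ≈ 4τ = 4 × 2.94 = 11.76 s.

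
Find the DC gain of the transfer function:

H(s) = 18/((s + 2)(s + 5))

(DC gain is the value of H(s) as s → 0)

DC gain = H(0) = 18/(2 × 5) = 18/10 = 1.8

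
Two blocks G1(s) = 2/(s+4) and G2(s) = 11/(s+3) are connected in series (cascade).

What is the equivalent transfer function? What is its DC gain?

Series: multiply transfer functions. G_eq = 2/(s+4) × 11/(s+3) = 22/((s+4)(s+3)). DC gain = 22/(4×3) = 1.8333.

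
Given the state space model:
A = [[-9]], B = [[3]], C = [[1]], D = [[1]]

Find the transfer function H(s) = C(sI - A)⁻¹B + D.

(sI - A)⁻¹ = 1/(s + 9). H(s) = 1×3/(s + 9) + 1 = (s + 12)/(s + 9).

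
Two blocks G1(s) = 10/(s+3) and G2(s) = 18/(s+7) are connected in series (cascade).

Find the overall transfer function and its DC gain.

Series: multiply transfer functions. G_eq = 10/(s+3) × 18/(s+7) = 180/((s+3)(s+7)). DC gain = 180/(3×7) = 8.5714.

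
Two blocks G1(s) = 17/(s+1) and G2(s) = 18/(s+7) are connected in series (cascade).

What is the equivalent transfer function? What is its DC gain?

Series: multiply transfer functions. G_eq = 17/(s+1) × 18/(s+7) = 306/((s+1)(s+7)). DC gain = 306/(1×7) = 43.7143.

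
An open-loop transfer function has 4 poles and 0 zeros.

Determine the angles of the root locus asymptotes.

n - m = 4 - 0 = 4. Angles: θk = (2k + 1)·180°/4 = 45°, 135°, 225°, 315°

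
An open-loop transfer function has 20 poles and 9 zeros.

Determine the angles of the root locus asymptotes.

n - m = 20 - 9 = 11. Angles: θk = (2k + 1)·180°/11 = 16.36°, 49.09°, 81.82°, 114.55°, 147.27°, 180°, 212.73°, 245.45°, 278.18°, 310.91°, 343.64°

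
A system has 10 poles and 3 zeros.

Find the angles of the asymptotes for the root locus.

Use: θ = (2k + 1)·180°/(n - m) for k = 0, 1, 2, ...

n - m = 10 - 3 = 7. Angles: θk = (2k + 1)·180°/7 = 25.71°, 77.14°, 128.57°, 180°, 231.43°, 282.86°, 334.29°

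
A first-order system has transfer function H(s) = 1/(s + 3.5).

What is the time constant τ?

For H(s) = 1/(s + 1/τ), the pole is at -1/τ = -3.5, so τ = 1/3.5 = 0.2857 s.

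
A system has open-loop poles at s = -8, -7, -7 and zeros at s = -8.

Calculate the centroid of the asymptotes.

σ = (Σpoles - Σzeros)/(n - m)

σ = (Σpoles - Σzeros)/(n - m) = (-22 - (-8))/(3 - 1) = -14/2 = -7.0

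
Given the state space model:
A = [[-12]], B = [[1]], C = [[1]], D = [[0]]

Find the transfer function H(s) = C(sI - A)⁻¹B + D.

(sI - A)⁻¹ = 1/(s + 12). H(s) = 1 × 1/(s + 12) + 0 = 1/(s + 12).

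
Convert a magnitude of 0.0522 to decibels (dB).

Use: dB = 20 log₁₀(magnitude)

dB = 20 log₁₀(0.0522) = -25.6 dB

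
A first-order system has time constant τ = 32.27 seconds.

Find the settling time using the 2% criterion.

For first-order system, 2% settling time ≈ 4τ = 4 × 32.27 = 129.08 s.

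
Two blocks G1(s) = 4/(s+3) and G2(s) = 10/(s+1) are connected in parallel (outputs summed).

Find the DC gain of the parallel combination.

Parallel: G_eq = G1 + G2. DC gain = G1(0) + G2(0) = 4/3 + 10/1 = 1.3333 + 10 = 11.3333.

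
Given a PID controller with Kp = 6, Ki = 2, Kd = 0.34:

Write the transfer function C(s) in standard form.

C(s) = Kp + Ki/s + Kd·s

Substituting values: C(s) = 6 + 2/s + 0.34s = (0.34s² + 6s + 2)/s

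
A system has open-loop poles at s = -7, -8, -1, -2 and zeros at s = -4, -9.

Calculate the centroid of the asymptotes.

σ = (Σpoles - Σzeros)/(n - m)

σ = (Σpoles - Σzeros)/(n - m) = (-18 - (-13))/(4 - 2) = -5/2 = -2.5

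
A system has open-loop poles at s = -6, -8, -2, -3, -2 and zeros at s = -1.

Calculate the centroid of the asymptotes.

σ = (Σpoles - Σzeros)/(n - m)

σ = (Σpoles - Σzeros)/(n - m) = (-21 - (-1))/(5 - 1) = -20/4 = -5.0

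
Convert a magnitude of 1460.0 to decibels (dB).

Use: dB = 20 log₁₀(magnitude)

dB = 20 log₁₀(1460.0) = 63.3 dB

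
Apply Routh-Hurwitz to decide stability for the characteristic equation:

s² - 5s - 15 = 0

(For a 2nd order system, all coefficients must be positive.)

Coefficients: 1, -5, -15. b=-5, c=-15 not positive, so system is unstable.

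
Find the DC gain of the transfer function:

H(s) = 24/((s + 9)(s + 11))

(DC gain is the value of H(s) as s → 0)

DC gain = H(0) = 24/(9 × 11) = 24/99 = 0.2424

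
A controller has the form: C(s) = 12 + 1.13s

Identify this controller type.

This is a Proportional-Derivative (PD) controller.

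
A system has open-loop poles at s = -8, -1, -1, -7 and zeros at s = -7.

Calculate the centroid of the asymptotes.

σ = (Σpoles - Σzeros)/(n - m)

σ = (Σpoles - Σzeros)/(n - m) = (-17 - (-7))/(4 - 1) = -10/3 = -3.33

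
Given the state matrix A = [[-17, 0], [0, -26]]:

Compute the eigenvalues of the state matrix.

For diagonal matrix, eigenvalues are diagonal entries: λ₁ = -17, λ₂ = -26.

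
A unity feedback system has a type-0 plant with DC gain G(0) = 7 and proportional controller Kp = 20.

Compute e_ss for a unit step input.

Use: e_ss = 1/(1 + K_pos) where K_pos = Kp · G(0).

K_pos = Kp · G(0) = 20 × 7 = 140. e_ss = 1/(1 + 140) = 0.0071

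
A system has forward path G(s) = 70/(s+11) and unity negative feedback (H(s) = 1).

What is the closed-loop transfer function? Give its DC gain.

T(s) = G/(1+GH) = [70/(s+11)] / [1 + 70/(s+11)] = 70/(s+11+70) = 70/(s+81). DC gain = 70/81 = 0.8642.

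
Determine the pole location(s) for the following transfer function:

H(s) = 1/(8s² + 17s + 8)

Discriminant = 17² - 4×8×8 = 289 - 256 = 33 > 0, so two distinct real poles. Using quadratic formula: s = (-17 ± √33)/(2×8) = (-17 ± √33)/16, with √33 ≈ 5.7446. s₁ ≈ -0.7035, s₂ ≈ -1.4215. Poles: s₁ = -0.7035, s₂ = -1.4215.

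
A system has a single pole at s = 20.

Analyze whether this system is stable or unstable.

Pole at s = 20 is in the right half-plane. Unstable.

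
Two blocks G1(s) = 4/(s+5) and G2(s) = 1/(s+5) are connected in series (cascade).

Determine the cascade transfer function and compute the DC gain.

Series: multiply transfer functions. G_eq = 4/(s+5) × 1/(s+5) = 4/((s+5)(s+5)). DC gain = 4/(5×5) = 0.16.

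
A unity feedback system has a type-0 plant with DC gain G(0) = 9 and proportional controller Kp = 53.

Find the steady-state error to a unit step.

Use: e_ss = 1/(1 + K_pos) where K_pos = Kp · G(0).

K_pos = Kp · G(0) = 53 × 9 = 477. e_ss = 1/(1 + 477) = 0.0021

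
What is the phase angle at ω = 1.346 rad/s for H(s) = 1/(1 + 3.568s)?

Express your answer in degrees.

Phase = -arctan(ωτ) = -arctan(1.346 × 3.568) = -78.2°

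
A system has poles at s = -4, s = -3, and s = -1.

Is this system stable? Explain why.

All poles are in the left half-plane. System is stable.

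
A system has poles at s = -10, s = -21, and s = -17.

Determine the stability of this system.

All poles are in the left half-plane. System is stable.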